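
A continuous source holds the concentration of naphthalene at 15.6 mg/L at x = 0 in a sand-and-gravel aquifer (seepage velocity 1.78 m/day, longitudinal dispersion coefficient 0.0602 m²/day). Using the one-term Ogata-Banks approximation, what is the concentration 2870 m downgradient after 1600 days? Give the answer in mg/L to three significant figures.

0.881 mg/L

For a continuous step input, C/C₀ ≈ ½·erfc((x−vt)/(2√(Dt))).
vt = 1.78 × 1600 = 2848 m and 2√(Dt) = 2√(0.0602 × 1600) = 19.63 m.
Argument (x−vt)/(2√(Dt)) = (2870 − 2848)/19.63 = 1.121; ½·erfc(1.121) = 0.05645.
C = 15.6 × 0.05645 = 0.881 mg/L.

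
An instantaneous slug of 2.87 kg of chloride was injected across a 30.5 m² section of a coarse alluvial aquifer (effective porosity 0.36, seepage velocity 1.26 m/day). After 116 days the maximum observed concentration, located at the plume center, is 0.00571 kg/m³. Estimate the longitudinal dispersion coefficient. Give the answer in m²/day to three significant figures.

1.44 m²/day

At the plume center C_max = M/(n_e·A·√(4πDt)), so D = M²/(4πt·(n_e·A·C_max)²).
n_e·A·C_max = 0.36 × 30.5 × 0.00571 = 0.06270 kg/m.
D = 2.87²/(4π × 116 × 0.06270²) = 1.44 m²/day.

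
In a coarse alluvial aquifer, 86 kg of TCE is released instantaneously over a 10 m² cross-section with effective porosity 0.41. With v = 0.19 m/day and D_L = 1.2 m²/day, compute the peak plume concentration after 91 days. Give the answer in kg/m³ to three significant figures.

The peak of an instantaneous 1D plume sits at x = vt; there the Gaussian factor is 1 and C_max = M/(n_e·A·√(4πDt)), where n_e·A is the pore area the mass is dissolved in.
√(4πDt) = √(4π × 1.2 × 91) = 37.04 m, so C_max = 86/(0.41 × 10 × 37.04) = 0.566 kg/m³.

0.566 kg/m³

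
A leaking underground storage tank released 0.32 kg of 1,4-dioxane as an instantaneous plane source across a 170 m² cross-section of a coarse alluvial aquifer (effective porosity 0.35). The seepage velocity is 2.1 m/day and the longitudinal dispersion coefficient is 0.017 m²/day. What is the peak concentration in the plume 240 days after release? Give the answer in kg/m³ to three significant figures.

0.000751 kg/m³

The peak of an instantaneous 1D plume sits at x = vt; there the Gaussian factor is 1 and C_max = M/(n_e·A·√(4πDt)), where n_e·A is the pore area the mass is dissolved in.
√(4πDt) = √(4π × 0.017 × 240) = 7.160 m, so C_max = 0.32/(0.35 × 170 × 7.160) = 0.000751 kg/m³.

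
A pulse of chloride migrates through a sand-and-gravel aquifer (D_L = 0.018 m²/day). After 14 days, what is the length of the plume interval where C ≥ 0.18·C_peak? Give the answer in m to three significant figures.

The plume is Gaussian with σ = √(2Dt) = √(2 × 0.018 × 14) = 0.7099 m.
C/C_peak = exp(−Δx²/(2σ²)) = 0.18 ⇒ Δx = σ·√(−2 ln 0.18) = 0.7099 × 1.852 = 1.315 m.
Width = 2Δx = 2.63 m.

2.63 m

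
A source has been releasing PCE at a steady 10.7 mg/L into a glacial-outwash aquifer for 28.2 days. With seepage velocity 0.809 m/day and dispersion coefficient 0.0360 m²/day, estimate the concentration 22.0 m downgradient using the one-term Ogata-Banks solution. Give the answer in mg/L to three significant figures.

For a continuous step input, C/C₀ ≈ ½·erfc((x−vt)/(2√(Dt))).
vt = 0.809 × 28.2 = 22.8138 m and 2√(Dt) = 2√(0.0360 × 28.2) = 2.015 m.
Argument (x−vt)/(2√(Dt)) = (22.0 − 22.8138)/2.015 = -0.4039; ½·erfc(-0.4039) = 0.7161.
C = 10.7 × 0.7161 = 7.66 mg/L.

7.66 mg/L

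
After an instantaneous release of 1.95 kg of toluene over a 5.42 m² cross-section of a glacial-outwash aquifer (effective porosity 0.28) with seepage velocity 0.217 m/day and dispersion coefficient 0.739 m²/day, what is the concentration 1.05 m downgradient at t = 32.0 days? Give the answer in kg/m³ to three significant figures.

For an instantaneous plane source, C(x,t) = M/(n_e·A·√(4πDt)) · exp(−(x−vt)²/(4Dt)), with n_e·A the pore (flow) area.
Plume center vt = 0.217 × 32.0 = 6.944 m, so the well at 1.05 m is 5.894 m upgradient of the peak.
√(4πDt) = 17.24 m, giving peak height M/(n_e·A·√(4πDt)) = 1.95/(0.28 × 5.42 × 17.24) = 0.07453 kg/m³.
(x−vt)²/(4Dt) = (-5.894)²/(4 × 0.739 × 32.0) = 0.3673; exp(−0.3673) = 0.6926.
C = 0.07453 × 0.6926 = 0.0516 kg/m³.

0.0516 kg/m³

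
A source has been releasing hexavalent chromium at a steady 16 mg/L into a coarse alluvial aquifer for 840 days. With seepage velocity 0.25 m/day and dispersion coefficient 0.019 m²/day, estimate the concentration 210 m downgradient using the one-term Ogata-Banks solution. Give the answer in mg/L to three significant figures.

8.00 mg/L

For a continuous step input, C/C₀ ≈ ½·erfc((x−vt)/(2√(Dt))).
vt = 0.25 × 840 = 210 m and 2√(Dt) = 2√(0.019 × 840) = 7.990 m.
Argument (x−vt)/(2√(Dt)) = (210 − 210)/7.990 = 0; ½·erfc(0) = 0.5000.
C = 16 × 0.5000 = 8.00 mg/L.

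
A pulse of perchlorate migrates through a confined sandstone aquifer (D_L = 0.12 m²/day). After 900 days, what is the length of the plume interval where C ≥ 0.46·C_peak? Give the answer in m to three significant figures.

36.6 m

The plume is Gaussian with σ = √(2Dt) = √(2 × 0.12 × 900) = 14.70 m.
C/C_peak = exp(−Δx²/(2σ²)) = 0.46 ⇒ Δx = σ·√(−2 ln 0.46) = 14.70 × 1.246 = 18.32 m.
Width = 2Δx = 36.6 m.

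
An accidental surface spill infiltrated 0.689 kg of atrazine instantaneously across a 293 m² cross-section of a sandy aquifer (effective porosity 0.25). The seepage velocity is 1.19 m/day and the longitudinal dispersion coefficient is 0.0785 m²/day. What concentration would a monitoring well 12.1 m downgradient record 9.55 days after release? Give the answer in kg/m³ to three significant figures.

0.00256 kg/m³

For an instantaneous plane source, C(x,t) = M/(n_e·A·√(4πDt)) · exp(−(x−vt)²/(4Dt)), with n_e·A the pore (flow) area.
Plume center vt = 1.19 × 9.55 = 11.3645 m, so the well at 12.1 m is 0.7355 m downgradient of the peak.
√(4πDt) = 3.069 m, giving peak height M/(n_e·A·√(4πDt)) = 0.689/(0.25 × 293 × 3.069) = 0.003065 kg/m³.
(x−vt)²/(4Dt) = (0.7355)²/(4 × 0.0785 × 9.55) = 0.1804; exp(−0.1804) = 0.8349.
C = 0.003065 × 0.8349 = 0.00256 kg/m³.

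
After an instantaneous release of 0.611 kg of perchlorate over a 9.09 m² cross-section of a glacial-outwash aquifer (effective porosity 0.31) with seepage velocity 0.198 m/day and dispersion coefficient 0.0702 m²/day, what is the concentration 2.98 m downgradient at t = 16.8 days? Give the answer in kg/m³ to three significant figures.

0.0549 kg/m³

For an instantaneous plane source, C(x,t) = M/(n_e·A·√(4πDt)) · exp(−(x−vt)²/(4Dt)), with n_e·A the pore (flow) area.
Plume center vt = 0.198 × 16.8 = 3.3264 m, so the well at 2.98 m is 0.3464 m upgradient of the peak.
√(4πDt) = 3.850 m, giving peak height M/(n_e·A·√(4πDt)) = 0.611/(0.31 × 9.09 × 3.850) = 0.05632 kg/m³.
(x−vt)²/(4Dt) = (-0.3464)²/(4 × 0.0702 × 16.8) = 0.02544; exp(−0.02544) = 0.9749.
C = 0.05632 × 0.9749 = 0.0549 kg/m³.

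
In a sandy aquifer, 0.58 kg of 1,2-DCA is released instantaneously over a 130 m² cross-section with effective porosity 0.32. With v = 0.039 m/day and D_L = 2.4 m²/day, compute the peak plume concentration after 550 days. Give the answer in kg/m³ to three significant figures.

0.000108 kg/m³

The peak of an instantaneous 1D plume sits at x = vt; there the Gaussian factor is 1 and C_max = M/(n_e·A·√(4πDt)), where n_e·A is the pore area the mass is dissolved in.
√(4πDt) = √(4π × 2.4 × 550) = 128.8 m, so C_max = 0.58/(0.32 × 130 × 128.8) = 0.000108 kg/m³.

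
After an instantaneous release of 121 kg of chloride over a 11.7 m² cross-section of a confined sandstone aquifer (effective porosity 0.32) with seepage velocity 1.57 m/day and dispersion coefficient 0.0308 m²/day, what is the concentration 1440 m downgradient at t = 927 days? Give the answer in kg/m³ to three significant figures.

For an instantaneous plane source, C(x,t) = M/(n_e·A·√(4πDt)) · exp(−(x−vt)²/(4Dt)), with n_e·A the pore (flow) area.
Plume center vt = 1.57 × 927 = 1455.39 m, so the well at 1440 m is 15.39 m upgradient of the peak.
√(4πDt) = 18.94 m, giving peak height M/(n_e·A·√(4πDt)) = 121/(0.32 × 11.7 × 18.94) = 1.706 kg/m³.
(x−vt)²/(4Dt) = (-15.39)²/(4 × 0.0308 × 927) = 2.074; exp(−2.074) = 0.1257.
C = 1.706 × 0.1257 = 0.214 kg/m³.

0.214 kg/m³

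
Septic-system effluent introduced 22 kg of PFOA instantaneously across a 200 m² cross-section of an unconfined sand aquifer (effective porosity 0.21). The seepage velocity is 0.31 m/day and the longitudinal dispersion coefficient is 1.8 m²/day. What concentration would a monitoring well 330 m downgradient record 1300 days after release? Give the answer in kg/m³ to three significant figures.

For an instantaneous plane source, C(x,t) = M/(n_e·A·√(4πDt)) · exp(−(x−vt)²/(4Dt)), with n_e·A the pore (flow) area.
Plume center vt = 0.31 × 1300 = 403 m, so the well at 330 m is 73 m upgradient of the peak.
√(4πDt) = 171.5 m, giving peak height M/(n_e·A·√(4πDt)) = 22/(0.21 × 200 × 171.5) = 0.003054 kg/m³.
(x−vt)²/(4Dt) = (-73)²/(4 × 1.8 × 1300) = 0.5693; exp(−0.5693) = 0.5659.
C = 0.003054 × 0.5659 = 0.00173 kg/m³.

0.00173 kg/m³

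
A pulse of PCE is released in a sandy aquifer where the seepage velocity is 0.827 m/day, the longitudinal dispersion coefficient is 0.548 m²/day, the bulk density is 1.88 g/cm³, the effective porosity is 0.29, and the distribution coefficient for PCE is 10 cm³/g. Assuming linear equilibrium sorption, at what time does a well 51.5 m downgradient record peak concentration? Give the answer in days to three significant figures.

4050 days

Retardation factor R = 1 + ρ_b·K_d/n = 1 + 1.88 × 10/0.29 = 65.83.
Sorption retards both mechanisms: v_R = v/R = 0.01256 m/day, D_R = D/R = 0.008324 m²/day.
Peak time from v_R²t² + 2D_R t − x² = 0: t = (√(D_R² + v_R²x²) − D_R)/v_R².
√(D_R² + v_R²x²) = √(0.008324² + 0.01256² × 51.5²) = 0.6469; v_R² = 0.0001578.
t = (0.6469 − 0.008324)/0.0001578 = 4050 days.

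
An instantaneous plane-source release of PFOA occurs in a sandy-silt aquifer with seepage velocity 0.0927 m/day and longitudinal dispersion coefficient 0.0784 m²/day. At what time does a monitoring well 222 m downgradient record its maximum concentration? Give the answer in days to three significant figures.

For the 1D instantaneous-source solution, setting ∂C/∂t = 0 at fixed x gives v²t² + 2Dt − x² = 0, so t = (√(D² + v²x²) − D)/v².
√(D² + v²x²) = √(0.0784² + 0.0927² × 222²) = 20.58; v² = 0.00859329.
t = (20.58 − 0.0784)/0.00859329 = 2390 days (vs. the pure-advection estimate x/v = 2390 d).

2390 days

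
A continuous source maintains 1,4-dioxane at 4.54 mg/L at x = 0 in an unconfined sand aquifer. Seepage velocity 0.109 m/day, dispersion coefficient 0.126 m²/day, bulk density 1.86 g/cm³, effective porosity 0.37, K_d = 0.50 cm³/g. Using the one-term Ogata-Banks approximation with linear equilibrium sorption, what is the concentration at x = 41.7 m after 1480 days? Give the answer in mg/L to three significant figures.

2.99 mg/L

Retardation factor R = 1 + ρ_b·K_d/n = 1 + 1.86 × 0.50/0.37 = 3.514.
Sorption retards both mechanisms: v_R = v/R = 0.03102 m/day, D_R = D/R = 0.03586 m²/day.
v_R·t = 0.03102 × 1480 = 45.9096 m; 2√(D_R t) = 14.57 m; argument = (41.7 − 45.9096)/14.57 = -0.2889.
C = C₀ × ½·erfc(-0.2889) = 4.54 × 0.6586 = 2.99 mg/L.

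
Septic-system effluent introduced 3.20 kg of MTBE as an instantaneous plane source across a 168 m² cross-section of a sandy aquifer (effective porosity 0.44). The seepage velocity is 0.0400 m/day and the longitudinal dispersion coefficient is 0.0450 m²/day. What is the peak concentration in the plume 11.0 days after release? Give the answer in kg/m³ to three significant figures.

The peak of an instantaneous 1D plume sits at x = vt; there the Gaussian factor is 1 and C_max = M/(n_e·A·√(4πDt)), where n_e·A is the pore area the mass is dissolved in.
√(4πDt) = √(4π × 0.0450 × 11.0) = 2.494 m, so C_max = 3.20/(0.44 × 168 × 2.494) = 0.0174 kg/m³.

0.0174 kg/m³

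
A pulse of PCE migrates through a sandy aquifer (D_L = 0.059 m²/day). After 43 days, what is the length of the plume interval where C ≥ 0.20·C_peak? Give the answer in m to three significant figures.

8.08 m

The plume is Gaussian with σ = √(2Dt) = √(2 × 0.059 × 43) = 2.253 m.
C/C_peak = exp(−Δx²/(2σ²)) = 0.20 ⇒ Δx = σ·√(−2 ln 0.20) = 2.253 × 1.794 = 4.042 m.
Width = 2Δx = 8.08 m.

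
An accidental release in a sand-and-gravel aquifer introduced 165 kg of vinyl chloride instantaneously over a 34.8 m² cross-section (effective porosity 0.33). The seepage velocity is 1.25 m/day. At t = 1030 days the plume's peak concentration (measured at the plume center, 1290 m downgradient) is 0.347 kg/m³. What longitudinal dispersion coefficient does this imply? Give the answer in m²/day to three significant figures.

At the plume center C_max = M/(n_e·A·√(4πDt)), so D = M²/(4πt·(n_e·A·C_max)²).
n_e·A·C_max = 0.33 × 34.8 × 0.347 = 3.985 kg/m.
D = 165²/(4π × 1030 × 3.985²) = 0.132 m²/day.

0.132 m²/day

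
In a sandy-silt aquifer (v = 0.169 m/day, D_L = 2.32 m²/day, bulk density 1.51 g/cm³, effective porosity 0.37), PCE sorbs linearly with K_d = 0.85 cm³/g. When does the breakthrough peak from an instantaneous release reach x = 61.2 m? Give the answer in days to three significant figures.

Retardation factor R = 1 + ρ_b·K_d/n = 1 + 1.51 × 0.85/0.37 = 4.469.
Sorption retards both mechanisms: v_R = v/R = 0.03782 m/day, D_R = D/R = 0.5191 m²/day.
Peak time from v_R²t² + 2D_R t − x² = 0: t = (√(D_R² + v_R²x²) − D_R)/v_R².
√(D_R² + v_R²x²) = √(0.5191² + 0.03782² × 61.2²) = 2.372; v_R² = 0.001430.
t = (2.372 − 0.5191)/0.001430 = 1300 days.

1300 days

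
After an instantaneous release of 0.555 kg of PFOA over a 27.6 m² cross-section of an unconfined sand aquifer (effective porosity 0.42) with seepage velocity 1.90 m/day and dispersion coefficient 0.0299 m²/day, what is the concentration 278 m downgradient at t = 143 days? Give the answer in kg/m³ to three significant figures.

0.000641 kg/m³

For an instantaneous plane source, C(x,t) = M/(n_e·A·√(4πDt)) · exp(−(x−vt)²/(4Dt)), with n_e·A the pore (flow) area.
Plume center vt = 1.90 × 143 = 271.7 m, so the well at 278 m is 6.3 m downgradient of the peak.
√(4πDt) = 7.330 m, giving peak height M/(n_e·A·√(4πDt)) = 0.555/(0.42 × 27.6 × 7.330) = 0.006532 kg/m³.
(x−vt)²/(4Dt) = (6.3)²/(4 × 0.0299 × 143) = 2.321; exp(−2.321) = 0.09818.
C = 0.006532 × 0.09818 = 0.000641 kg/m³.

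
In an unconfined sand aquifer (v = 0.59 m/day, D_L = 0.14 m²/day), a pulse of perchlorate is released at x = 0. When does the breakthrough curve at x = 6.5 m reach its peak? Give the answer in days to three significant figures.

For the 1D instantaneous-source solution, setting ∂C/∂t = 0 at fixed x gives v²t² + 2Dt − x² = 0, so t = (√(D² + v²x²) − D)/v².
√(D² + v²x²) = √(0.14² + 0.59² × 6.5²) = 3.838; v² = 0.3481.
t = (3.838 − 0.14)/0.3481 = 10.6 days (vs. the pure-advection estimate x/v = 11.0 d).

10.6 days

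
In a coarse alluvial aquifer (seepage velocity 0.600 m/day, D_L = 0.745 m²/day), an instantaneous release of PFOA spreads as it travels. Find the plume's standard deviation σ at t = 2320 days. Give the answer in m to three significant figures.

Dispersive spreading gives a Gaussian with σ² = 2Dt; advection only shifts the center.
σ = √(2 × 0.745 × 2320) = 58.8 m.

58.8 m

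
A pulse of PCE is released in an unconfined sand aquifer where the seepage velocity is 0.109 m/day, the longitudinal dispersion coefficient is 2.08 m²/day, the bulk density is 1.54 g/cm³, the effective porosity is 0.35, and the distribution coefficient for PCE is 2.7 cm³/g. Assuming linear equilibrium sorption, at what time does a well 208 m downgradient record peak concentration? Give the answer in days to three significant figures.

22400 days

Retardation factor R = 1 + ρ_b·K_d/n = 1 + 1.54 × 2.7/0.35 = 12.88.
Sorption retards both mechanisms: v_R = v/R = 0.008463 m/day, D_R = D/R = 0.1615 m²/day.
Peak time from v_R²t² + 2D_R t − x² = 0: t = (√(D_R² + v_R²x²) − D_R)/v_R².
√(D_R² + v_R²x²) = √(0.1615² + 0.008463² × 208²) = 1.768; v_R² = 7.162e-05.
t = (1.768 − 0.1615)/7.162e-05 = 22400 days.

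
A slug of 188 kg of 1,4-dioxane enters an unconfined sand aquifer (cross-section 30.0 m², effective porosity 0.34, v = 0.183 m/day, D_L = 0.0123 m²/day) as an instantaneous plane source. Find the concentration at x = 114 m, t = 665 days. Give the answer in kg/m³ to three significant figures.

0.298 kg/m³

For an instantaneous plane source, C(x,t) = M/(n_e·A·√(4πDt)) · exp(−(x−vt)²/(4Dt)), with n_e·A the pore (flow) area.
Plume center vt = 0.183 × 665 = 121.695 m, so the well at 114 m is 7.695 m upgradient of the peak.
√(4πDt) = 10.14 m, giving peak height M/(n_e·A·√(4πDt)) = 188/(0.34 × 30.0 × 10.14) = 1.818 kg/m³.
(x−vt)²/(4Dt) = (-7.695)²/(4 × 0.0123 × 665) = 1.810; exp(−1.810) = 0.1637.
C = 1.818 × 0.1637 = 0.298 kg/m³.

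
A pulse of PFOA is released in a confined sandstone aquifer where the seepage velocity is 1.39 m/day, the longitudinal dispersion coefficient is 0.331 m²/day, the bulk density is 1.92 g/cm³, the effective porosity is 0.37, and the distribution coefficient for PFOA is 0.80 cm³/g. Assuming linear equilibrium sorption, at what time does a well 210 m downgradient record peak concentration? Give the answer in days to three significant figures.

Retardation factor R = 1 + ρ_b·K_d/n = 1 + 1.92 × 0.80/0.37 = 5.151.
Sorption retards both mechanisms: v_R = v/R = 0.2699 m/day, D_R = D/R = 0.06426 m²/day.
Peak time from v_R²t² + 2D_R t − x² = 0: t = (√(D_R² + v_R²x²) − D_R)/v_R².
√(D_R² + v_R²x²) = √(0.06426² + 0.2699² × 210²) = 56.68; v_R² = 0.07285.
t = (56.68 − 0.06426)/0.07285 = 777 days.

777 days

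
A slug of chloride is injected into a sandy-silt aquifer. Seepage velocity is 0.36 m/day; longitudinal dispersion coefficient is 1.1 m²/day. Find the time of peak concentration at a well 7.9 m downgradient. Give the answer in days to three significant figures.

15.0 days

For the 1D instantaneous-source solution, setting ∂C/∂t = 0 at fixed x gives v²t² + 2Dt − x² = 0, so t = (√(D² + v²x²) − D)/v².
√(D² + v²x²) = √(1.1² + 0.36² × 7.9²) = 3.049; v² = 0.1296.
t = (3.049 − 1.1)/0.1296 = 15.0 days (vs. the pure-advection estimate x/v = 21.9 d).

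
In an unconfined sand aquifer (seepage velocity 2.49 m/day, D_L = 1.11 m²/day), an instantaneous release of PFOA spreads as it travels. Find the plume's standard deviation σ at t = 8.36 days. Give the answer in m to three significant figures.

4.31 m

Dispersive spreading gives a Gaussian with σ² = 2Dt; advection only shifts the center.
σ = √(2 × 1.11 × 8.36) = 4.31 m.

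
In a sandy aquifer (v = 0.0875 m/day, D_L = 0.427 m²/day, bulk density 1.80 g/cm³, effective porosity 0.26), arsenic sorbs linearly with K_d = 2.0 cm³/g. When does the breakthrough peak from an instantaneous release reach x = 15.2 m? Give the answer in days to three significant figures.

1880 days

Retardation factor R = 1 + ρ_b·K_d/n = 1 + 1.80 × 2.0/0.26 = 14.85.
Sorption retards both mechanisms: v_R = v/R = 0.005892 m/day, D_R = D/R = 0.02875 m²/day.
Peak time from v_R²t² + 2D_R t − x² = 0: t = (√(D_R² + v_R²x²) − D_R)/v_R².
√(D_R² + v_R²x²) = √(0.02875² + 0.005892² × 15.2²) = 0.09406; v_R² = 3.472e-05.
t = (0.09406 − 0.02875)/3.472e-05 = 1880 days.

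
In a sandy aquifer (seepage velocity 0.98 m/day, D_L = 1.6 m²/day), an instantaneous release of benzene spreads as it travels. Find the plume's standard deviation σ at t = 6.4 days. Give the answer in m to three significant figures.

Dispersive spreading gives a Gaussian with σ² = 2Dt; advection only shifts the center.
σ = √(2 × 1.6 × 6.4) = 4.53 m.

4.53 m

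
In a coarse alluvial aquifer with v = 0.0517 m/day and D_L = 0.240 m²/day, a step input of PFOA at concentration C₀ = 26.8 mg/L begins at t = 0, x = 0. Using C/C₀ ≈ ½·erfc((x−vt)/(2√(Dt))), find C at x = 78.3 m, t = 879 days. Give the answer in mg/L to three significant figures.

For a continuous step input, C/C₀ ≈ ½·erfc((x−vt)/(2√(Dt))).
vt = 0.0517 × 879 = 45.4443 m and 2√(Dt) = 2√(0.240 × 879) = 29.05 m.
Argument (x−vt)/(2√(Dt)) = (78.3 − 45.4443)/29.05 = 1.131; ½·erfc(1.131) = 0.05486.
C = 26.8 × 0.05486 = 1.47 mg/L.

1.47 mg/L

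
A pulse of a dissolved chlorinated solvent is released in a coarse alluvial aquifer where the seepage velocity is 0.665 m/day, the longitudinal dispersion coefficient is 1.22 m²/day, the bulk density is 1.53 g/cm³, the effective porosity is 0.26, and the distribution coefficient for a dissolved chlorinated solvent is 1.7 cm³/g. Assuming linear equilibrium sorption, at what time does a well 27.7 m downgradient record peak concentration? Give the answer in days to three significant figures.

429 days

Retardation factor R = 1 + ρ_b·K_d/n = 1 + 1.53 × 1.7/0.26 = 11.00.
Sorption retards both mechanisms: v_R = v/R = 0.06045 m/day, D_R = D/R = 0.1109 m²/day.
Peak time from v_R²t² + 2D_R t − x² = 0: t = (√(D_R² + v_R²x²) − D_R)/v_R².
√(D_R² + v_R²x²) = √(0.1109² + 0.06045² × 27.7²) = 1.678; v_R² = 0.003654.
t = (1.678 − 0.1109)/0.003654 = 429 days.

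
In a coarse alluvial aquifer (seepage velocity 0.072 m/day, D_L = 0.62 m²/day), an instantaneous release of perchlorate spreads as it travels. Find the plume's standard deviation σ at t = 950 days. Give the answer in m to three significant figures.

34.3 m

Dispersive spreading gives a Gaussian with σ² = 2Dt; advection only shifts the center.
σ = √(2 × 0.62 × 950) = 34.3 m.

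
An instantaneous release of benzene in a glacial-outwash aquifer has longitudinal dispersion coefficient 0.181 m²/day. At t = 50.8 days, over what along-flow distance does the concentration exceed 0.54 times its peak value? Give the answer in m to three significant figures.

9.52 m

The plume is Gaussian with σ = √(2Dt) = √(2 × 0.181 × 50.8) = 4.288 m.
C/C_peak = exp(−Δx²/(2σ²)) = 0.54 ⇒ Δx = σ·√(−2 ln 0.54) = 4.288 × 1.110 = 4.760 m.
Width = 2Δx = 9.52 m.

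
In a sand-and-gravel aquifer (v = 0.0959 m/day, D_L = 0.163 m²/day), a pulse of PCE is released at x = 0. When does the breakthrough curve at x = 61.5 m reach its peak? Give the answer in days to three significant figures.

For the 1D instantaneous-source solution, setting ∂C/∂t = 0 at fixed x gives v²t² + 2Dt − x² = 0, so t = (√(D² + v²x²) − D)/v².
√(D² + v²x²) = √(0.163² + 0.0959² × 61.5²) = 5.900; v² = 0.00919681.
t = (5.900 − 0.163)/0.00919681 = 624 days (vs. the pure-advection estimate x/v = 641 d).

624 days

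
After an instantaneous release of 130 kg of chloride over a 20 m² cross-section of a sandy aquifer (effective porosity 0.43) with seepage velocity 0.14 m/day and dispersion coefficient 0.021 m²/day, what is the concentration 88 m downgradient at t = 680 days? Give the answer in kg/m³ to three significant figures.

0.455 kg/m³

For an instantaneous plane source, C(x,t) = M/(n_e·A·√(4πDt)) · exp(−(x−vt)²/(4Dt)), with n_e·A the pore (flow) area.
Plume center vt = 0.14 × 680 = 95.2 m, so the well at 88 m is 7.2 m upgradient of the peak.
√(4πDt) = 13.40 m, giving peak height M/(n_e·A·√(4πDt)) = 130/(0.43 × 20 × 13.40) = 1.128 kg/m³.
(x−vt)²/(4Dt) = (-7.2)²/(4 × 0.021 × 680) = 0.9076; exp(−0.9076) = 0.4035.
C = 1.128 × 0.4035 = 0.455 kg/m³.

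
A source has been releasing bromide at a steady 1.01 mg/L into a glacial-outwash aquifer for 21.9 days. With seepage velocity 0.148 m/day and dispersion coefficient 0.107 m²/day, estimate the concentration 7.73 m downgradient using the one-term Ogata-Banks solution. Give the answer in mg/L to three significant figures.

For a continuous step input, C/C₀ ≈ ½·erfc((x−vt)/(2√(Dt))).
vt = 0.148 × 21.9 = 3.2412 m and 2√(Dt) = 2√(0.107 × 21.9) = 3.062 m.
Argument (x−vt)/(2√(Dt)) = (7.73 − 3.2412)/3.062 = 1.466; ½·erfc(1.466) = 0.01908.
C = 1.01 × 0.01908 = 0.0193 mg/L.

0.0193 mg/L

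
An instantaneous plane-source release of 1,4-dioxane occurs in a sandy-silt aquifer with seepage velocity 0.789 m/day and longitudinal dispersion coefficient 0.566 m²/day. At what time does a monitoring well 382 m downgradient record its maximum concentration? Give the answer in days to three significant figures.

483 days

For the 1D instantaneous-source solution, setting ∂C/∂t = 0 at fixed x gives v²t² + 2Dt − x² = 0, so t = (√(D² + v²x²) − D)/v².
√(D² + v²x²) = √(0.566² + 0.789² × 382²) = 301.4; v² = 0.622521.
t = (301.4 − 0.566)/0.622521 = 483 days (vs. the pure-advection estimate x/v = 484 d).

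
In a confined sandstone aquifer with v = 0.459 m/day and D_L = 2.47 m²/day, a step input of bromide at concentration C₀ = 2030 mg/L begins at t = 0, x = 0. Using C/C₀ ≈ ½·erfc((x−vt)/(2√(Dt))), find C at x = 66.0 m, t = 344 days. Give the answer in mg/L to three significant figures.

2000 mg/L

For a continuous step input, C/C₀ ≈ ½·erfc((x−vt)/(2√(Dt))).
vt = 0.459 × 344 = 157.896 m and 2√(Dt) = 2√(2.47 × 344) = 58.30 m.
Argument (x−vt)/(2√(Dt)) = (66.0 − 157.896)/58.30 = -1.576; ½·erfc(-1.576) = 0.9871.
C = 2030 × 0.9871 = 2000 mg/L.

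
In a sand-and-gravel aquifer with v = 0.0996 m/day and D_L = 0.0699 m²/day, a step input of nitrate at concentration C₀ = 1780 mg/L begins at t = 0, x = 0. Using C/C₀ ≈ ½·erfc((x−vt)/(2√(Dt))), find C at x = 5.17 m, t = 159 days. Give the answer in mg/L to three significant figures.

For a continuous step input, C/C₀ ≈ ½·erfc((x−vt)/(2√(Dt))).
vt = 0.0996 × 159 = 15.8364 m and 2√(Dt) = 2√(0.0699 × 159) = 6.668 m.
Argument (x−vt)/(2√(Dt)) = (5.17 − 15.8364)/6.668 = -1.600; ½·erfc(-1.600) = 0.9882.
C = 1780 × 0.9882 = 1760 mg/L.

1760 mg/L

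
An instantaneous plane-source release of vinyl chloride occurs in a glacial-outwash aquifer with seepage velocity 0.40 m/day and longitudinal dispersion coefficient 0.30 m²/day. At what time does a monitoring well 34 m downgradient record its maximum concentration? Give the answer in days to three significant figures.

83.1 days

For the 1D instantaneous-source solution, setting ∂C/∂t = 0 at fixed x gives v²t² + 2Dt − x² = 0, so t = (√(D² + v²x²) − D)/v².
√(D² + v²x²) = √(0.30² + 0.40² × 34²) = 13.60; v² = 0.16.
t = (13.60 − 0.30)/0.16 = 83.1 days (vs. the pure-advection estimate x/v = 85.0 d).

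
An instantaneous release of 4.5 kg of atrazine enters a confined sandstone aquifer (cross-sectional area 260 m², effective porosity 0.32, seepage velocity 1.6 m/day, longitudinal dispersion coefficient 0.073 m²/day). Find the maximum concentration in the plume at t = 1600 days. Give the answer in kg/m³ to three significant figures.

The peak of an instantaneous 1D plume sits at x = vt; there the Gaussian factor is 1 and C_max = M/(n_e·A·√(4πDt)), where n_e·A is the pore area the mass is dissolved in.
√(4πDt) = √(4π × 0.073 × 1600) = 38.31 m, so C_max = 4.5/(0.32 × 260 × 38.31) = 0.00141 kg/m³.

0.00141 kg/m³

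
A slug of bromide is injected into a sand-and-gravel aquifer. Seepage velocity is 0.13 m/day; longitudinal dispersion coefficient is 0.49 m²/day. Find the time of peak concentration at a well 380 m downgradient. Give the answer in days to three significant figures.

For the 1D instantaneous-source solution, setting ∂C/∂t = 0 at fixed x gives v²t² + 2Dt − x² = 0, so t = (√(D² + v²x²) − D)/v².
√(D² + v²x²) = √(0.49² + 0.13² × 380²) = 49.40; v² = 0.0169.
t = (49.40 − 0.49)/0.0169 = 2890 days (vs. the pure-advection estimate x/v = 2920 d).

2890 days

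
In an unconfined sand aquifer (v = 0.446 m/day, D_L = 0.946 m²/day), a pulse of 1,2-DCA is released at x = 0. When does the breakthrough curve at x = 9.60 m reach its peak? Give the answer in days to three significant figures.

17.3 days

For the 1D instantaneous-source solution, setting ∂C/∂t = 0 at fixed x gives v²t² + 2Dt − x² = 0, so t = (√(D² + v²x²) − D)/v².
√(D² + v²x²) = √(0.946² + 0.446² × 9.60²) = 4.385; v² = 0.198916.
t = (4.385 − 0.946)/0.198916 = 17.3 days (vs. the pure-advection estimate x/v = 21.5 d).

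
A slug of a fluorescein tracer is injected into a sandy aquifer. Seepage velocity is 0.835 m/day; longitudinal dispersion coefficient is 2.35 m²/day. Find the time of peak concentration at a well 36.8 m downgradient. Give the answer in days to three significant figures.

40.8 days

For the 1D instantaneous-source solution, setting ∂C/∂t = 0 at fixed x gives v²t² + 2Dt − x² = 0, so t = (√(D² + v²x²) − D)/v².
√(D² + v²x²) = √(2.35² + 0.835² × 36.8²) = 30.82; v² = 0.697225.
t = (30.82 − 2.35)/0.697225 = 40.8 days (vs. the pure-advection estimate x/v = 44.1 d).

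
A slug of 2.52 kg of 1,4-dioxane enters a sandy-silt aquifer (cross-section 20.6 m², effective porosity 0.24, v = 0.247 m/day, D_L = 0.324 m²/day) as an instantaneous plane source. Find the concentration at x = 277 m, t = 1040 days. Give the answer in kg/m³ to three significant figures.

For an instantaneous plane source, C(x,t) = M/(n_e·A·√(4πDt)) · exp(−(x−vt)²/(4Dt)), with n_e·A the pore (flow) area.
Plume center vt = 0.247 × 1040 = 256.88 m, so the well at 277 m is 20.12 m downgradient of the peak.
√(4πDt) = 65.07 m, giving peak height M/(n_e·A·√(4πDt)) = 2.52/(0.24 × 20.6 × 65.07) = 0.007833 kg/m³.
(x−vt)²/(4Dt) = (20.12)²/(4 × 0.324 × 1040) = 0.3003; exp(−0.3003) = 0.7406.
C = 0.007833 × 0.7406 = 0.00580 kg/m³.

0.00580 kg/m³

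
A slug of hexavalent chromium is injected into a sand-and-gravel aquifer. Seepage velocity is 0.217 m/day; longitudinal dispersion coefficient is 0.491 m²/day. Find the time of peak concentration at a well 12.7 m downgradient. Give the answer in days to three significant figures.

49.0 days

For the 1D instantaneous-source solution, setting ∂C/∂t = 0 at fixed x gives v²t² + 2Dt − x² = 0, so t = (√(D² + v²x²) − D)/v².
√(D² + v²x²) = √(0.491² + 0.217² × 12.7²) = 2.799; v² = 0.047089.
t = (2.799 − 0.491)/0.047089 = 49.0 days (vs. the pure-advection estimate x/v = 58.5 d).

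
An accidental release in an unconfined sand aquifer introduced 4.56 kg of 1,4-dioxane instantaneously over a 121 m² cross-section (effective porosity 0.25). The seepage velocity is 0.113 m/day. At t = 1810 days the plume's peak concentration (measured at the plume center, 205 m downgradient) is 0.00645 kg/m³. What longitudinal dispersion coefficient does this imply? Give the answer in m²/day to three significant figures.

0.0240 m²/day

At the plume center C_max = M/(n_e·A·√(4πDt)), so D = M²/(4πt·(n_e·A·C_max)²).
n_e·A·C_max = 0.25 × 121 × 0.00645 = 0.1951 kg/m.
D = 4.56²/(4π × 1810 × 0.1951²) = 0.0240 m²/day.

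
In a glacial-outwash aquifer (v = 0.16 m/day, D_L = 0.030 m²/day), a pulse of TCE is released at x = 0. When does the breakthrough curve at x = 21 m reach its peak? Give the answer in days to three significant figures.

130 days

For the 1D instantaneous-source solution, setting ∂C/∂t = 0 at fixed x gives v²t² + 2Dt − x² = 0, so t = (√(D² + v²x²) − D)/v².
√(D² + v²x²) = √(0.030² + 0.16² × 21²) = 3.360; v² = 0.0256.
t = (3.360 − 0.030)/0.0256 = 130 days (vs. the pure-advection estimate x/v = 131 d).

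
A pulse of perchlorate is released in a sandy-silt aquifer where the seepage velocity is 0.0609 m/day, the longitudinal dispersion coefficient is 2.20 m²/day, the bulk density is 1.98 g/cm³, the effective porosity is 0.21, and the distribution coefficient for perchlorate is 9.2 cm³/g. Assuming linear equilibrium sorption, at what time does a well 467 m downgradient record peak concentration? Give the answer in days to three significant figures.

623000 days

Retardation factor R = 1 + ρ_b·K_d/n = 1 + 1.98 × 9.2/0.21 = 87.74.
Sorption retards both mechanisms: v_R = v/R = 0.0006941 m/day, D_R = D/R = 0.02507 m²/day.
Peak time from v_R²t² + 2D_R t − x² = 0: t = (√(D_R² + v_R²x²) − D_R)/v_R².
√(D_R² + v_R²x²) = √(0.02507² + 0.0006941² × 467²) = 0.3251; v_R² = 4.818e-07.
t = (0.3251 − 0.02507)/4.818e-07 = 623000 days.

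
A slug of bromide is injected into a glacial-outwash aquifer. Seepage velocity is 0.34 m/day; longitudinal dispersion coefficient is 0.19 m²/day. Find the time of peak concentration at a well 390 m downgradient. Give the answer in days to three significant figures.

1150 days

For the 1D instantaneous-source solution, setting ∂C/∂t = 0 at fixed x gives v²t² + 2Dt − x² = 0, so t = (√(D² + v²x²) − D)/v².
√(D² + v²x²) = √(0.19² + 0.34² × 390²) = 132.6; v² = 0.1156.
t = (132.6 − 0.19)/0.1156 = 1150 days (vs. the pure-advection estimate x/v = 1150 d).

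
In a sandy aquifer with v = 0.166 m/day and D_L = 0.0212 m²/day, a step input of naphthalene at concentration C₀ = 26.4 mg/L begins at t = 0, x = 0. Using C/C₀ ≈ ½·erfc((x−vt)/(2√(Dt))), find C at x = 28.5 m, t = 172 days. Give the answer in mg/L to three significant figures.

13.4 mg/L

For a continuous step input, C/C₀ ≈ ½·erfc((x−vt)/(2√(Dt))).
vt = 0.166 × 172 = 28.552 m and 2√(Dt) = 2√(0.0212 × 172) = 3.819 m.
Argument (x−vt)/(2√(Dt)) = (28.5 − 28.552)/3.819 = -0.01362; ½·erfc(-0.01362) = 0.5077.
C = 26.4 × 0.5077 = 13.4 mg/L.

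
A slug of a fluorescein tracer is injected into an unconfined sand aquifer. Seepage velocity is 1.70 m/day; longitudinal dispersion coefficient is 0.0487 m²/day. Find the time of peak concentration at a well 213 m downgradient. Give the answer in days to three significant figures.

For the 1D instantaneous-source solution, setting ∂C/∂t = 0 at fixed x gives v²t² + 2Dt − x² = 0, so t = (√(D² + v²x²) − D)/v².
√(D² + v²x²) = √(0.0487² + 1.70² × 213²) = 362.1; v² = 2.89.
t = (362.1 − 0.0487)/2.89 = 125 days (vs. the pure-advection estimate x/v = 125 d).

125 days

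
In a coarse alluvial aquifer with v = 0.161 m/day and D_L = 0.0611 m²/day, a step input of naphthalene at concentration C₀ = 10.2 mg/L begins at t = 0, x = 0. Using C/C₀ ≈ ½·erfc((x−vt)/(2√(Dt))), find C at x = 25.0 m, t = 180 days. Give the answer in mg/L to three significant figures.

For a continuous step input, C/C₀ ≈ ½·erfc((x−vt)/(2√(Dt))).
vt = 0.161 × 180 = 28.98 m and 2√(Dt) = 2√(0.0611 × 180) = 6.633 m.
Argument (x−vt)/(2√(Dt)) = (25.0 − 28.98)/6.633 = -0.6000; ½·erfc(-0.6000) = 0.8019.
C = 10.2 × 0.8019 = 8.18 mg/L.

8.18 mg/L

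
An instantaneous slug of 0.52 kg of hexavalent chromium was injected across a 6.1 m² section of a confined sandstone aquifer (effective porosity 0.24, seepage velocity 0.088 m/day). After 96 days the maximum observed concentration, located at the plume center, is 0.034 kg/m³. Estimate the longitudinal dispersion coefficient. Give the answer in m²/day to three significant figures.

0.0905 m²/day

At the plume center C_max = M/(n_e·A·√(4πDt)), so D = M²/(4πt·(n_e·A·C_max)²).
n_e·A·C_max = 0.24 × 6.1 × 0.034 = 0.04978 kg/m.
D = 0.52²/(4π × 96 × 0.04978²) = 0.0905 m²/day.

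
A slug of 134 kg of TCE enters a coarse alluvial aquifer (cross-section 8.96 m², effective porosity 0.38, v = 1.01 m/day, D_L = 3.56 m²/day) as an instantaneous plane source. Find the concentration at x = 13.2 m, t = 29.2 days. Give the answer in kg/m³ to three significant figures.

0.575 kg/m³

For an instantaneous plane source, C(x,t) = M/(n_e·A·√(4πDt)) · exp(−(x−vt)²/(4Dt)), with n_e·A the pore (flow) area.
Plume center vt = 1.01 × 29.2 = 29.492 m, so the well at 13.2 m is 16.292 m upgradient of the peak.
√(4πDt) = 36.14 m, giving peak height M/(n_e·A·√(4πDt)) = 134/(0.38 × 8.96 × 36.14) = 1.089 kg/m³.
(x−vt)²/(4Dt) = (-16.292)²/(4 × 3.56 × 29.2) = 0.6383; exp(−0.6383) = 0.5282.
C = 1.089 × 0.5282 = 0.575 kg/m³.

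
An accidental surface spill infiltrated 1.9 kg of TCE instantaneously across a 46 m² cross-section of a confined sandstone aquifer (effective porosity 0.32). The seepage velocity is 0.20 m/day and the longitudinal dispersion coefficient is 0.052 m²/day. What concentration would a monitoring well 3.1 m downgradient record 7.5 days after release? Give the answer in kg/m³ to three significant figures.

0.0113 kg/m³

For an instantaneous plane source, C(x,t) = M/(n_e·A·√(4πDt)) · exp(−(x−vt)²/(4Dt)), with n_e·A the pore (flow) area.
Plume center vt = 0.20 × 7.5 = 1.5 m, so the well at 3.1 m is 1.6 m downgradient of the peak.
√(4πDt) = 2.214 m, giving peak height M/(n_e·A·√(4πDt)) = 1.9/(0.32 × 46 × 2.214) = 0.05830 kg/m³.
(x−vt)²/(4Dt) = (1.6)²/(4 × 0.052 × 7.5) = 1.641; exp(−1.641) = 0.1938.
C = 0.05830 × 0.1938 = 0.0113 kg/m³.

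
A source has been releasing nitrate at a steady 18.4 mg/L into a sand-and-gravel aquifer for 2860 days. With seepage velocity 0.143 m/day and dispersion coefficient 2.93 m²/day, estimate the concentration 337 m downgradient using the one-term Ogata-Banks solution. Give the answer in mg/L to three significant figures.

13.1 mg/L

For a continuous step input, C/C₀ ≈ ½·erfc((x−vt)/(2√(Dt))).
vt = 0.143 × 2860 = 408.98 m and 2√(Dt) = 2√(2.93 × 2860) = 183.1 m.
Argument (x−vt)/(2√(Dt)) = (337 − 408.98)/183.1 = -0.3931; ½·erfc(-0.3931) = 0.7109.
C = 18.4 × 0.7109 = 13.1 mg/L.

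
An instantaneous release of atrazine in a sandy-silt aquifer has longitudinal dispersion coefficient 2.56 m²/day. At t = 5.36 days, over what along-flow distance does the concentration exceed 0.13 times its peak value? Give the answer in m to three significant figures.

21.2 m

The plume is Gaussian with σ = √(2Dt) = √(2 × 2.56 × 5.36) = 5.239 m.
C/C_peak = exp(−Δx²/(2σ²)) = 0.13 ⇒ Δx = σ·√(−2 ln 0.13) = 5.239 × 2.020 = 10.58 m.
Width = 2Δx = 21.2 m.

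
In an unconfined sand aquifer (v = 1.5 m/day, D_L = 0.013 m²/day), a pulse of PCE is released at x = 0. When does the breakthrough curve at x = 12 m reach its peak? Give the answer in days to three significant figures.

For the 1D instantaneous-source solution, setting ∂C/∂t = 0 at fixed x gives v²t² + 2Dt − x² = 0, so t = (√(D² + v²x²) − D)/v².
√(D² + v²x²) = √(0.013² + 1.5² × 12²) = 18.00; v² = 2.25.
t = (18.00 − 0.013)/2.25 = 7.99 days (vs. the pure-advection estimate x/v = 8.00 d).

7.99 days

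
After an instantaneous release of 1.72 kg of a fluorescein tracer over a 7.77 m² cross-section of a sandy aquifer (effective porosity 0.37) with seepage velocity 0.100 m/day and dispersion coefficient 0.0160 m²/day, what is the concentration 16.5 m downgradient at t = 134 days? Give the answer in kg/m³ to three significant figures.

For an instantaneous plane source, C(x,t) = M/(n_e·A·√(4πDt)) · exp(−(x−vt)²/(4Dt)), with n_e·A the pore (flow) area.
Plume center vt = 0.100 × 134 = 13.4 m, so the well at 16.5 m is 3.1 m downgradient of the peak.
√(4πDt) = 5.191 m, giving peak height M/(n_e·A·√(4πDt)) = 1.72/(0.37 × 7.77 × 5.191) = 0.1153 kg/m³.
(x−vt)²/(4Dt) = (3.1)²/(4 × 0.0160 × 134) = 1.121; exp(−1.121) = 0.3260.
C = 0.1153 × 0.3260 = 0.0376 kg/m³.

0.0376 kg/m³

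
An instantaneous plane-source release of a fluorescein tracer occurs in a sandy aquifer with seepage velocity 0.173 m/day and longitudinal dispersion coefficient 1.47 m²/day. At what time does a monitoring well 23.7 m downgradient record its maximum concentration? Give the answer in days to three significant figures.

For the 1D instantaneous-source solution, setting ∂C/∂t = 0 at fixed x gives v²t² + 2Dt − x² = 0, so t = (√(D² + v²x²) − D)/v².
√(D² + v²x²) = √(1.47² + 0.173² × 23.7²) = 4.356; v² = 0.029929.
t = (4.356 − 1.47)/0.029929 = 96.4 days (vs. the pure-advection estimate x/v = 137 d).

96.4 days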